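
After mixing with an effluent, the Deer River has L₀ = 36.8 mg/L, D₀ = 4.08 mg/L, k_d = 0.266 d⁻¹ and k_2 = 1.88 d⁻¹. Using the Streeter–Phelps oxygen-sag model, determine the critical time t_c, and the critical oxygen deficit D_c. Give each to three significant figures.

At the critical point dD/dt = 0, so k_d L₀ e^(−k_d t) = k_2 D. Substituting D(t) from the Streeter–Phelps equation and solving for t gives
t_c = ln[(k_2/k_d)(1 − D₀(k_2−k_d)/(k_d L₀))] / (k_2−k_d).
Here k_2−k_d = 1.614 d⁻¹ and 1 − D₀(k_2−k_d)/(k_d L₀) = 1 − 4.08×1.614/(0.266×36.8) = 0.3273, so
t_c = ln(7.068 × 0.3273) / 1.614 = 0.8386 / 1.614 = 0.5196 d.
L(t_c) = L₀ e^(−k_d t_c) = 36.8 × 0.8709 = 32.05 mg/L, and at the critical point k_2 D_c = k_d L, so D_c = (0.266/1.88) × 32.05 = 4.535 mg/L.

t_c ≈ 0.520 d; D_c ≈ 4.53 mg/L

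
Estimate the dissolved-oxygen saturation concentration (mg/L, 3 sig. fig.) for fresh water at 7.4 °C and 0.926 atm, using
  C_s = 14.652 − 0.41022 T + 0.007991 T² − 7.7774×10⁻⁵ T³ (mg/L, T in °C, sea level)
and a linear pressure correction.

At sea level: C_s = 14.652 − 0.41022×7.4 + 0.007991×7.4² − 7.7774×10⁻⁵×7.4³ = 12.02 mg/L.
Pressure correction: C_s' = 12.02 × 0.926 = 11.13 mg/L.

C_s ≈ 11.1 mg/L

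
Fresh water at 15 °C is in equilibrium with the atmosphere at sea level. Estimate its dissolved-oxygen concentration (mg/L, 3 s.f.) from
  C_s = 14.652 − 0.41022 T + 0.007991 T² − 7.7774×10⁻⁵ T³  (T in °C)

C_s ≈ 10.0 mg/L

C_s = 14.652 − 0.41022×15 + 0.007991×15² − 7.7774×10⁻⁵×15³ = 10.03 mg/L.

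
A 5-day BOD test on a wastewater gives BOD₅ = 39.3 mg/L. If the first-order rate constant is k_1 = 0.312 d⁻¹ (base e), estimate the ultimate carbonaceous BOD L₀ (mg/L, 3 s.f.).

L₀ ≈ 49.8 mg/L

BOD₅ = L₀(1 − e^(−5k_1)) ⇒ L₀ = BOD₅ / (1 − e^(−5×0.312))
= 39.3 / (1 − 0.2101) = 39.3 / 0.7899 = 49.76 mg/L.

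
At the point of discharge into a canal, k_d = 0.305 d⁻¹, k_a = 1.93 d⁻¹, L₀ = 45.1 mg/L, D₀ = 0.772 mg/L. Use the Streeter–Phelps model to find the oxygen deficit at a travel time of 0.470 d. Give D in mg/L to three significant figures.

D ≈ 4.23 mg/L

k_d L₀/(k_a−k_d) = 0.305×45.1/(1.93−0.305) = 13.76/1.625 = 8.465 mg/L.
e^(−k_d t) = e^(−0.305×0.4700) = 0.8665; e^(−k_a t) = e^(−1.93×0.4700) = 0.4037.
D = 8.465 × (0.8665 − 0.4037) + 0.772 × 0.4037 = 3.917 + 0.3117 = 4.229 mg/L.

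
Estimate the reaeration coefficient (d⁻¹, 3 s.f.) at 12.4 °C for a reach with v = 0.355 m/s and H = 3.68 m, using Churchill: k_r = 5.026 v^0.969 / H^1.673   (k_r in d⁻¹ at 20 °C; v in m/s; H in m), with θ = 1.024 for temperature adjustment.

k_r ≈ 0.174 d⁻¹

k_r(20) = 5.026 × 0.355^0.969 / 3.68^1.673 = 5.026 × 0.3666 / 8.844 = 0.2083 d⁻¹.
k_r(12.4) = 0.2083 × 1.024^(12.4−20) = 0.2083 × 0.8351 = 0.1740 d⁻¹.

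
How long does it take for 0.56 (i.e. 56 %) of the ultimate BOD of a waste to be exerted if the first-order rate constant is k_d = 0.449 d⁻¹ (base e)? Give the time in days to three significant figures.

y/L₀ = 1 − e^(−k_d t) = 0.56 ⇒ e^(−k_d t) = 0.440
t = −ln(0.440) / 0.449 = 0.8210 / 0.449 = 1.828 d.

t ≈ 1.83 d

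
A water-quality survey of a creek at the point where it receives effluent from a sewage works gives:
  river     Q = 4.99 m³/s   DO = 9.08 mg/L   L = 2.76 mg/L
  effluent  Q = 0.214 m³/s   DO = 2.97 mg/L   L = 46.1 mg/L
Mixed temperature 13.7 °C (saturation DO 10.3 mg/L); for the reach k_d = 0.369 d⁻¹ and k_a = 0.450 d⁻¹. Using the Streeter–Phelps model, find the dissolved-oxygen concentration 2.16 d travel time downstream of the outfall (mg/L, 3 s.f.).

DO ≈ 8.25 mg/L

Mixed DO = (4.99×9.08 + 0.214×2.97)/(4.99+0.214) = 45.94/5.204 = 8.829 mg/L.
Mixed L₀ = (4.99×2.76 + 0.214×46.1)/(5.204) = 23.64/5.204 = 4.542 mg/L.
Initial deficit D₀ = C_s − DO₀ = 10.3 − 8.829 = 1.471 mg/L.
D(2.16) = [0.369×4.542/(0.450−0.369)](e^(−0.369×2.16) − e^(−0.450×2.16)) + 1.471 e^(−0.450×2.16)
= 20.69 × (0.4507 − 0.3783) + 1.471 × 0.3783 = 2.053 mg/L.
DO = 10.3 − 2.053 = 8.247 mg/L.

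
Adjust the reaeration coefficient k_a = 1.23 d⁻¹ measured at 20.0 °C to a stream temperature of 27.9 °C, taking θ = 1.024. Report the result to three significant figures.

k_a ≈ 1.48 d⁻¹

k_a(T₂) = k_a(T₁) · θ^(T₂−T₁) = 1.23 × 1.024^(27.9−20.0)
= 1.23 × 1.024^7.90 = 1.23 × 1.206 = 1.483 d⁻¹.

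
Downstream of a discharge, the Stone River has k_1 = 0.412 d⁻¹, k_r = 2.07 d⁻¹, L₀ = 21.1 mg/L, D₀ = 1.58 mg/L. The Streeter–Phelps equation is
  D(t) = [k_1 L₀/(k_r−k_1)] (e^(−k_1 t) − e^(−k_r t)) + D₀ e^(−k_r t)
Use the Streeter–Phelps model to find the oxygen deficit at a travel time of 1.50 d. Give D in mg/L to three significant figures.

k_1 L₀/(k_r−k_1) = 0.412×21.1/(2.07−0.412) = 8.693/1.658 = 5.243 mg/L.
e^(−k_1 t) = e^(−0.412×1.500) = 0.5390; e^(−k_r t) = e^(−2.07×1.500) = 0.04482.
D = 5.243 × (0.5390 − 0.04482) + 1.58 × 0.04482 = 2.591 + 0.07082 = 2.662 mg/L.

D ≈ 2.66 mg/L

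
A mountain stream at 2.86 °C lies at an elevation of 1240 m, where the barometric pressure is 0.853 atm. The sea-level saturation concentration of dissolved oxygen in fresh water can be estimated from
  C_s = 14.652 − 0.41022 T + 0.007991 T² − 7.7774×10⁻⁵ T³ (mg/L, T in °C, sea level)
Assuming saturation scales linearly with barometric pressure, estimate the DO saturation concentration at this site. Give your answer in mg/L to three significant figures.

At sea level: C_s = 14.652 − 0.41022×2.86 + 0.007991×2.86² − 7.7774×10⁻⁵×2.86³ = 13.54 mg/L.
Pressure correction: C_s' = 13.54 × 0.853 = 11.55 mg/L.

C_s ≈ 11.6 mg/L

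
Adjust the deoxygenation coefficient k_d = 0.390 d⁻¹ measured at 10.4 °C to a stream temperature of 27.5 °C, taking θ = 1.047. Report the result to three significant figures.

k_d(T₂) = k_d(T₁) · θ^(T₂−T₁) = 0.390 × 1.047^(27.5−10.4)
= 0.390 × 1.047^17.1 = 0.390 × 2.193 = 0.8554 d⁻¹.

k_d ≈ 0.855 d⁻¹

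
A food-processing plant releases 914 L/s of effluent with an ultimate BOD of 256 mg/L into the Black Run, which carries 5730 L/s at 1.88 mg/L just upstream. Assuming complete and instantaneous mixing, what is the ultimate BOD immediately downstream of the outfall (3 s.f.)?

36.8 mg/L

Flow-weighted mixing: C = (Q_r C_r + Q_w C_w)/(Q_r + Q_w)
= (5730×1.88 + 914×256)/(5730 + 914) = 244800/6644 = 36.84 mg/L.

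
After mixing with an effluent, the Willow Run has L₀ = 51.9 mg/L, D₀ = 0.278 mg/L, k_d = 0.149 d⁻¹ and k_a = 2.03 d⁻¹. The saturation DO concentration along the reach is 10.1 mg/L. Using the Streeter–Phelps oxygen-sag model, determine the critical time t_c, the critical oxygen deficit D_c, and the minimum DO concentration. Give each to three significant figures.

t_c ≈ 1.35 d; D_c ≈ 3.11 mg/L; min DO ≈ 6.99 mg/L

With k_a/k_d = 13.62 and 1 − D₀(k_a−k_d)/(k_d L₀) = 0.9324,
t_c = ln(13.62 × 0.9324) / (2.03 − 0.149) = ln(12.70) / 1.881 = 2.542/1.881 = 1.351 d.
L(t_c) = L₀ e^(−k_d t_c) = 51.9 × 0.8176 = 42.43 mg/L, and at the critical point k_a D_c = k_d L, so D_c = (0.149/2.03) × 42.43 = 3.115 mg/L.
Minimum DO = C_s − D_c = 10.1 − 3.115 = 6.985 mg/L.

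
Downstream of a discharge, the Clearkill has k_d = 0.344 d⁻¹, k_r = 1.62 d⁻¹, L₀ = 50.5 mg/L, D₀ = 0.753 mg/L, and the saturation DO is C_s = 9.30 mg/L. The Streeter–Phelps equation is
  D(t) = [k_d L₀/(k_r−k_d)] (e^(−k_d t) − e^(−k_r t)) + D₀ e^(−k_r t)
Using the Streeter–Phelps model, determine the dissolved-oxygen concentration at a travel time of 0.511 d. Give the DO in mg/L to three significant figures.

k_d L₀/(k_r−k_d) = 0.344×50.5/(1.62−0.344) = 17.37/1.276 = 13.61 mg/L.
e^(−k_d t) = e^(−0.344×0.5110) = 0.8388; e^(−k_r t) = e^(−1.62×0.5110) = 0.4370.
D = 13.61 × (0.8388 − 0.4370) + 0.753 × 0.4370 = 5.470 + 0.3291 = 5.799 mg/L.
DO = C_s − D = 9.30 − 5.799 = 3.501 mg/L.

DO ≈ 3.50 mg/L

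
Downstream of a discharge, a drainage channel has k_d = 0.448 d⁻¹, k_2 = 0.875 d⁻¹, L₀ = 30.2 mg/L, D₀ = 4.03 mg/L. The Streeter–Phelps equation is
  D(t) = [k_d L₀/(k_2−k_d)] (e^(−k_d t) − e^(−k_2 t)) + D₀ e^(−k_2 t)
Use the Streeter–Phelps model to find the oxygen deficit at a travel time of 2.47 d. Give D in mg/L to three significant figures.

D ≈ 7.29 mg/L

k_d L₀/(k_2−k_d) = 0.448×30.2/(0.875−0.448) = 13.53/0.4270 = 31.69 mg/L.
e^(−k_d t) = e^(−0.448×2.470) = 0.3307; e^(−k_2 t) = e^(−0.875×2.470) = 0.1152.
D = 31.69 × (0.3307 − 0.1152) + 4.03 × 0.1152 = 6.829 + 0.4642 = 7.293 mg/L.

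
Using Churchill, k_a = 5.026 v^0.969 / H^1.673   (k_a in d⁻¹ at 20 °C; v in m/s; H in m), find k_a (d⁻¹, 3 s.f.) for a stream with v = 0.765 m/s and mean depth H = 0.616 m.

k_a ≈ 8.72 d⁻¹

k_a = 5.026 × 0.765^0.969 / 0.616^1.673 = 5.026 × 0.7714 / 0.4446 = 8.720 d⁻¹.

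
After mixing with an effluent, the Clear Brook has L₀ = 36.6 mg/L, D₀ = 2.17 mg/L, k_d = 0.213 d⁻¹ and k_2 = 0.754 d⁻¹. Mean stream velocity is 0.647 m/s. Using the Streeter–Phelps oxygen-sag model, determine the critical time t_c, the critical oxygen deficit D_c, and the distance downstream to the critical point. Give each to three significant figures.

t_c ≈ 2.03 d; D_c ≈ 6.70 mg/L; x_c ≈ 114 km

With k_2/k_d = 3.540 and 1 − D₀(k_2−k_d)/(k_d L₀) = 0.8494,
t_c = ln(3.540 × 0.8494) / (0.754 − 0.213) = ln(3.007) / 0.5410 = 1.101/0.5410 = 2.035 d.
D_c = (k_d/k_2) L₀ e^(−k_d t_c) = (0.213/0.754) × 36.6 × e^(−0.213×2.035) = 0.2825 × 36.6 × 0.6483 = 6.703 mg/L.
x_c = v t_c = 0.647 m/s × 2.035 d × 86400 s/d = 113800 m ≈ 114 km.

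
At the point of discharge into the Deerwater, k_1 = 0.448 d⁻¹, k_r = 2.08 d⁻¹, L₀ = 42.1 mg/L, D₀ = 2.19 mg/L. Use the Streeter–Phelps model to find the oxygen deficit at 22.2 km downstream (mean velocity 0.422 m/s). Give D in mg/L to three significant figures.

Travel time t = x/v = 22.2 km / (0.422 m/s) = 22200 m / 0.422 m/s = 52610 s = 0.6089 d.
k_1 L₀/(k_r−k_1) = 0.448×42.1/(2.08−0.448) = 18.86/1.632 = 11.56 mg/L.
e^(−k_1 t) = e^(−0.448×0.6089) = 0.7613; e^(−k_r t) = e^(−2.08×0.6089) = 0.2818.
D = 11.56 × (0.7613 − 0.2818) + 2.19 × 0.2818 = 5.541 + 0.6172 = 6.158 mg/L.

D ≈ 6.16 mg/L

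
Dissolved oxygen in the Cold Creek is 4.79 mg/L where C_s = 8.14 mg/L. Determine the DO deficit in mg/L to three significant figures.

D ≈ 3.35 mg/L

D = C_s − C = 8.14 − 4.79 = 3.35 mg/L.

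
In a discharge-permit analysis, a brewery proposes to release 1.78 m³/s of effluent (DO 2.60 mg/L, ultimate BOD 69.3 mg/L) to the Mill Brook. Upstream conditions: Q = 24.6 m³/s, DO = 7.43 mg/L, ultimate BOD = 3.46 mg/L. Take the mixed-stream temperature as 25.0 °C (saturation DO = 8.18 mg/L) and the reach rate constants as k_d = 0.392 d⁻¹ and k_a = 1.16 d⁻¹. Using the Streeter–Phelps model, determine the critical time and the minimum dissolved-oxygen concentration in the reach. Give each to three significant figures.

t_c ≈ 1.01 d; minimum DO ≈ 6.38 mg/L

Mixed DO = (24.6×7.43 + 1.78×2.60)/(24.6+1.78) = 187.4/26.38 = 7.104 mg/L.
Mixed L₀ = (24.6×3.46 + 1.78×69.3)/(26.38) = 208.5/26.38 = 7.903 mg/L.
Initial deficit D₀ = C_s − DO₀ = 8.18 − 7.104 = 1.076 mg/L.
t_c = (1/0.7680) ln[(1.16/0.392)(1 − 1.076×0.7680/(0.392×7.903))] = 1.302 × ln(2.170) = 1.009 d.
D_c = (0.392/1.16) × 7.903 × e^(−0.392×1.009) = 0.3379 × 7.903 × 0.6734 = 1.798 mg/L.
Minimum DO = 8.18 − 1.798 = 6.382 mg/L.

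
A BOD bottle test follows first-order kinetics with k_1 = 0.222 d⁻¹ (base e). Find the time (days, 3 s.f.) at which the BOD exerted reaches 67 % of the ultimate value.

y/L₀ = 1 − e^(−k_1 t) = 0.67 ⇒ e^(−k_1 t) = 0.330
t = −ln(0.330) / 0.222 = 1.109 / 0.222 = 4.994 d.

t ≈ 4.99 d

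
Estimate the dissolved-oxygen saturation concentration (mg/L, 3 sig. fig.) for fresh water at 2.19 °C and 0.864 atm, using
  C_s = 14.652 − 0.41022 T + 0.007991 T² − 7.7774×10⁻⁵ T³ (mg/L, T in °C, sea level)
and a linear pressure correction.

C_s ≈ 11.9 mg/L

At sea level: C_s = 14.652 − 0.41022×2.19 + 0.007991×2.19² − 7.7774×10⁻⁵×2.19³ = 13.79 mg/L.
Pressure correction: C_s' = 13.79 × 0.864 = 11.92 mg/L.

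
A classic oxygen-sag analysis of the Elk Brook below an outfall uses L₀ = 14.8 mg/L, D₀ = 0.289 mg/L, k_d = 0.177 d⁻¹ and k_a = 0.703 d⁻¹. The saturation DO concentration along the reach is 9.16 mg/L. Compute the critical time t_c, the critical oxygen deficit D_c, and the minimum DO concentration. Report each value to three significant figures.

t_c ≈ 2.51 d; D_c ≈ 2.39 mg/L; min DO ≈ 6.77 mg/L

At the critical point dD/dt = 0, so k_d L₀ e^(−k_d t) = k_a D. Substituting D(t) from the Streeter–Phelps equation and solving for t gives
t_c = ln[(k_a/k_d)(1 − D₀(k_a−k_d)/(k_d L₀))] / (k_a−k_d).
Here k_a−k_d = 0.5260 d⁻¹ and 1 − D₀(k_a−k_d)/(k_d L₀) = 1 − 0.289×0.5260/(0.177×14.8) = 0.9420, so
t_c = ln(3.972 × 0.9420) / 0.5260 = 1.319 / 0.5260 = 2.508 d.
D_c = (k_d/k_a) L₀ e^(−k_d t_c) = (0.177/0.703) × 14.8 × e^(−0.177×2.508) = 0.2518 × 14.8 × 0.6415 = 2.390 mg/L.
Minimum DO = C_s − D_c = 9.16 − 2.390 = 6.770 mg/L.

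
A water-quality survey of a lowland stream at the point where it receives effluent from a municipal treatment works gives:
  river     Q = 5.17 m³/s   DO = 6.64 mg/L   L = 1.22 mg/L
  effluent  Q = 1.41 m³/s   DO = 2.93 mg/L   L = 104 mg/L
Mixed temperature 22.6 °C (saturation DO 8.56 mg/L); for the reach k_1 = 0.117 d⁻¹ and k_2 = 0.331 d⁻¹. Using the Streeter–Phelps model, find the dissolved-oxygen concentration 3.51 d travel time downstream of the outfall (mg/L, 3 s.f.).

DO ≈ 3.26 mg/L

Mixed DO = (5.17×6.64 + 1.41×2.93)/(5.17+1.41) = 38.46/6.580 = 5.845 mg/L.
Mixed L₀ = (5.17×1.22 + 1.41×104)/(6.580) = 152.9/6.580 = 23.24 mg/L.
Initial deficit D₀ = C_s − DO₀ = 8.56 − 5.845 = 2.715 mg/L.
D(3.51) = [0.117×23.24/(0.331−0.117)](e^(−0.117×3.51) − e^(−0.331×3.51)) + 2.715 e^(−0.331×3.51)
= 12.71 × (0.6632 − 0.3129) + 2.715 × 0.3129 = 5.301 mg/L.
DO = 8.56 − 5.301 = 3.259 mg/L.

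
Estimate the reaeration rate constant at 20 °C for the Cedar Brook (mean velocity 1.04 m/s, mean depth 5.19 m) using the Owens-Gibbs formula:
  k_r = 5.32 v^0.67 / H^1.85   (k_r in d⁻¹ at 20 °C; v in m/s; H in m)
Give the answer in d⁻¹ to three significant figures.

k_r ≈ 0.260 d⁻¹

k_r = 5.32 × 1.04^0.67 / 5.19^1.85 = 5.32 × 1.027 / 21.04 = 0.2596 d⁻¹.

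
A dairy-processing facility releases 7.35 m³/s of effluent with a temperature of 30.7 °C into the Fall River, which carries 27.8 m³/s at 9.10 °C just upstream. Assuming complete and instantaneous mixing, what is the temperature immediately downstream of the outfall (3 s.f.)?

Flow-weighted mixing: C = (Q_r C_r + Q_w C_w)/(Q_r + Q_w)
= (27.8×9.10 + 7.35×30.7)/(27.8 + 7.35) = 478.6/35.15 = 13.62 °C.

13.6 °C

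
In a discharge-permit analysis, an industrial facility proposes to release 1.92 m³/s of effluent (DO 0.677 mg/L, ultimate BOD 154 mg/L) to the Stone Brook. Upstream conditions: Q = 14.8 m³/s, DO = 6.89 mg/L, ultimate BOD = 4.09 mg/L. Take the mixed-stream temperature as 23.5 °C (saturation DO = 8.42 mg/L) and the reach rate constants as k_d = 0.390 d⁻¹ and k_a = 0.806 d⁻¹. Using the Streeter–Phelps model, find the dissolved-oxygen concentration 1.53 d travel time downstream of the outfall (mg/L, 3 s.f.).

DO ≈ 2.59 mg/L

Mixed DO = (14.8×6.89 + 1.92×0.677)/(14.8+1.92) = 103.3/16.72 = 6.177 mg/L.
Mixed L₀ = (14.8×4.09 + 1.92×154)/(16.72) = 356.2/16.72 = 21.30 mg/L.
Initial deficit D₀ = C_s − DO₀ = 8.42 − 6.177 = 2.243 mg/L.
D(1.53) = [0.390×21.30/(0.806−0.390)](e^(−0.390×1.53) − e^(−0.806×1.53)) + 2.243 e^(−0.806×1.53)
= 19.97 × (0.5506 − 0.2914) + 2.243 × 0.2914 = 5.832 mg/L.
DO = 8.42 − 5.832 = 2.588 mg/L.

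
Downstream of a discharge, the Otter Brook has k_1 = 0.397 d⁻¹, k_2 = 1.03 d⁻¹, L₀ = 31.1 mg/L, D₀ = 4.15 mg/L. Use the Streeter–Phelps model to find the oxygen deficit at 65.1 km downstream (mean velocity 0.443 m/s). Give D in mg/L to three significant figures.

Travel time t = x/v = 65.1 km / (0.443 m/s) = 65100 m / 0.443 m/s = 147000 s = 1.701 d.
k_1 L₀/(k_2−k_1) = 0.397×31.1/(1.03−0.397) = 12.35/0.6330 = 19.51 mg/L.
e^(−k_1 t) = e^(−0.397×1.701) = 0.5090; e^(−k_2 t) = e^(−1.03×1.701) = 0.1735.
D = 19.51 × (0.5090 − 0.1735) + 4.15 × 0.1735 = 6.546 + 0.7198 = 7.265 mg/L.

D ≈ 7.27 mg/L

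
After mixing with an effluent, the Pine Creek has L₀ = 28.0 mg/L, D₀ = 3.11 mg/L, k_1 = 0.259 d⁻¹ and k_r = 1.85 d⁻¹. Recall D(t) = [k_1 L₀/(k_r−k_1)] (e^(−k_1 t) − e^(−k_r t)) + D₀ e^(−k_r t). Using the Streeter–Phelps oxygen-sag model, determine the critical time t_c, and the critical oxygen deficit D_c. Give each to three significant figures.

At the critical point dD/dt = 0, so k_1 L₀ e^(−k_1 t) = k_r D. Substituting D(t) from the Streeter–Phelps equation and solving for t gives
t_c = ln[(k_r/k_1)(1 − D₀(k_r−k_1)/(k_1 L₀))] / (k_r−k_1).
Here k_r−k_1 = 1.591 d⁻¹ and 1 − D₀(k_r−k_1)/(k_1 L₀) = 1 − 3.11×1.591/(0.259×28.0) = 0.3177, so
t_c = ln(7.143 × 0.3177) / 1.591 = 0.8195 / 1.591 = 0.5151 d.
D_c = (k_1/k_r) L₀ e^(−k_1 t_c) = (0.259/1.85) × 28.0 × e^(−0.259×0.5151) = 0.1400 × 28.0 × 0.8751 = 3.430 mg/L.

t_c ≈ 0.515 d; D_c ≈ 3.43 mg/L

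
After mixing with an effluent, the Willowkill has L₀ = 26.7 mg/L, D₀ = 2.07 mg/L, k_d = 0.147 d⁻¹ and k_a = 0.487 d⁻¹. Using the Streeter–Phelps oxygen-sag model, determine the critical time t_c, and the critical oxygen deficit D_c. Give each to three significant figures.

t_c ≈ 2.94 d; D_c ≈ 5.23 mg/L

t_c = [1/(k_a−k_d)] ln[(k_a/k_d)(1 − D₀(k_a−k_d)/(k_d L₀))]
= [1/(0.487−0.147)] ln[(0.487/0.147)(1 − 2.07×0.3400/(0.147×26.7))]
= (1/0.3400) ln[3.313 × 0.8207] = 2.941 × ln(2.719) = 2.941 × 1.000 = 2.942 d.
L(t_c) = L₀ e^(−k_d t_c) = 26.7 × 0.6489 = 17.33 mg/L, and at the critical point k_a D_c = k_d L, so D_c = (0.147/0.487) × 17.33 = 5.230 mg/L.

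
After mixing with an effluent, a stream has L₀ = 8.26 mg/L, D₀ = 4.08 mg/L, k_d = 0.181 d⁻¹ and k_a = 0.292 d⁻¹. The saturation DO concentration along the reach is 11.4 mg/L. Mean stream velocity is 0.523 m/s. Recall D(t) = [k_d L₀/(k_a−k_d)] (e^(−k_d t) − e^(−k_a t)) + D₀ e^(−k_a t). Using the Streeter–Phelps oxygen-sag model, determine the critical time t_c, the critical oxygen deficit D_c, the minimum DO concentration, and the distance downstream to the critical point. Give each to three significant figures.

At the critical point dD/dt = 0, so k_d L₀ e^(−k_d t) = k_a D. Substituting D(t) from the Streeter–Phelps equation and solving for t gives
t_c = ln[(k_a/k_d)(1 − D₀(k_a−k_d)/(k_d L₀))] / (k_a−k_d).
Here k_a−k_d = 0.1110 d⁻¹ and 1 − D₀(k_a−k_d)/(k_d L₀) = 1 − 4.08×0.1110/(0.181×8.26) = 0.6971, so
t_c = ln(1.613 × 0.6971) / 0.1110 = 0.1174 / 0.1110 = 1.058 d.
L(t_c) = L₀ e^(−k_d t_c) = 8.26 × 0.8258 = 6.821 mg/L, and at the critical point k_a D_c = k_d L, so D_c = (0.181/0.292) × 6.821 = 4.228 mg/L.
Minimum DO = C_s − D_c = 11.4 − 4.228 = 7.172 mg/L.
x_c = v t_c = 0.523 m/s × 1.058 d × 86400 s/d = 47790 m ≈ 47.8 km.

t_c ≈ 1.06 d; D_c ≈ 4.23 mg/L; min DO ≈ 7.17 mg/L; x_c ≈ 47.8 km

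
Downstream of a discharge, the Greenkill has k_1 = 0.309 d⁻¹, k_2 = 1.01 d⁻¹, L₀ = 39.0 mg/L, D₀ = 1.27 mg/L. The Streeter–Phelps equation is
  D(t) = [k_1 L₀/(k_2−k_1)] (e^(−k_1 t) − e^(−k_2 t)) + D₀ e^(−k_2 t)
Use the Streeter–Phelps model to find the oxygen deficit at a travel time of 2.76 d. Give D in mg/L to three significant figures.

k_1 L₀/(k_2−k_1) = 0.309×39.0/(1.01−0.309) = 12.05/0.7010 = 17.19 mg/L.
e^(−k_1 t) = e^(−0.309×2.760) = 0.4262; e^(−k_2 t) = e^(−1.01×2.760) = 0.06157.
D = 17.19 × (0.4262 − 0.06157) + 1.27 × 0.06157 = 6.268 + 0.07819 = 6.347 mg/L.

D ≈ 6.35 mg/L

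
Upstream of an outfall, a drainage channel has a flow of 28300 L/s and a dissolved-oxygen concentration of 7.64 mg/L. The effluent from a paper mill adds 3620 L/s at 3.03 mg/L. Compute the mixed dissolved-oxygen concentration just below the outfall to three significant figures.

7.12 mg/L

Flow-weighted mixing: C = (Q_r C_r + Q_w C_w)/(Q_r + Q_w)
= (28300×7.64 + 3620×3.03)/(28300 + 3620) = 227200/31920 = 7.117 mg/L.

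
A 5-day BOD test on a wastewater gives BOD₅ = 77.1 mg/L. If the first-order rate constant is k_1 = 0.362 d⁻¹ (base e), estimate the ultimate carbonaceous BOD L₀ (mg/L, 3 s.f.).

L₀ ≈ 92.2 mg/L

BOD₅ = L₀(1 − e^(−5k_1)) ⇒ L₀ = BOD₅ / (1 − e^(−5×0.362))
= 77.1 / (1 − 0.1637) = 77.1 / 0.8363 = 92.19 mg/L.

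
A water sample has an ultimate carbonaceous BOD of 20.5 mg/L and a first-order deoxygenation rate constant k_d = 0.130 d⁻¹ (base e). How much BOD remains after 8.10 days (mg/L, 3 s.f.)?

L_t = L₀ e^(−k_d t) = 20.5 × e^(−0.130×8.10) = 20.5 × 0.3489 = 7.152 mg/L.

L ≈ 7.15 mg/L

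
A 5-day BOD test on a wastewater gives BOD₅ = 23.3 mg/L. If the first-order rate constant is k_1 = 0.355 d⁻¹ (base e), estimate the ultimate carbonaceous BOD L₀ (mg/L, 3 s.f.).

L₀ ≈ 28.1 mg/L

BOD₅ = L₀(1 − e^(−5k_1)) ⇒ L₀ = BOD₅ / (1 − e^(−5×0.355))
= 23.3 / (1 − 0.1695) = 23.3 / 0.8305 = 28.05 mg/L.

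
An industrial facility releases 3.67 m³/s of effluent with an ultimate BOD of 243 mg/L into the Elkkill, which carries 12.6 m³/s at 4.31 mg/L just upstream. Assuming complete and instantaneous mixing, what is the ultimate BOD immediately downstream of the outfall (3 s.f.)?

58.2 mg/L

Flow-weighted mixing: C = (Q_r C_r + Q_w C_w)/(Q_r + Q_w)
= (12.6×4.31 + 3.67×243)/(12.6 + 3.67) = 946.1/16.27 = 58.15 mg/L.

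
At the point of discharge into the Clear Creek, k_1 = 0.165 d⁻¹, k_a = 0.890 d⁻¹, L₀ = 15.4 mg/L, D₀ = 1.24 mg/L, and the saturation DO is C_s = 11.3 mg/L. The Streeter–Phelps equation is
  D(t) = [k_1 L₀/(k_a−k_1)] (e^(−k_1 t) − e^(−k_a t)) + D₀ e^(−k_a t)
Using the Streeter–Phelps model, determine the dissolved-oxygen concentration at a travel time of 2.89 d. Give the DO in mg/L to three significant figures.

DO ≈ 9.30 mg/L

k_1 L₀/(k_a−k_1) = 0.165×15.4/(0.890−0.165) = 2.541/0.7250 = 3.505 mg/L.
e^(−k_1 t) = e^(−0.165×2.890) = 0.6207; e^(−k_a t) = e^(−0.890×2.890) = 0.07637.
D = 3.505 × (0.6207 − 0.07637) + 1.24 × 0.07637 = 1.908 + 0.09470 = 2.003 mg/L.
DO = C_s − D = 11.3 − 2.003 = 9.297 mg/L.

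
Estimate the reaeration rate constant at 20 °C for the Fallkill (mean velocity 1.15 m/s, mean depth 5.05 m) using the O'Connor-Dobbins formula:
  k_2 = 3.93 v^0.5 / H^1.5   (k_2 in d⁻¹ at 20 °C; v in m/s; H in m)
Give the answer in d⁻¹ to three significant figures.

k_2 = 3.93 × 1.15^0.5 / 5.05^1.5 = 3.93 × 1.072 / 11.35 = 0.3714 d⁻¹.

k_2 ≈ 0.371 d⁻¹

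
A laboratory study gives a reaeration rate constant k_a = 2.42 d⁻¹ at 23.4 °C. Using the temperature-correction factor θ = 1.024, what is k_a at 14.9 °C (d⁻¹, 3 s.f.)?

k_a ≈ 1.98 d⁻¹

k_a(T₂) = k_a(T₁) · θ^(T₂−T₁) = 2.42 × 1.024^(14.9−23.4)
= 2.42 × 1.024^-8.50 = 2.42 × 0.8174 = 1.978 d⁻¹.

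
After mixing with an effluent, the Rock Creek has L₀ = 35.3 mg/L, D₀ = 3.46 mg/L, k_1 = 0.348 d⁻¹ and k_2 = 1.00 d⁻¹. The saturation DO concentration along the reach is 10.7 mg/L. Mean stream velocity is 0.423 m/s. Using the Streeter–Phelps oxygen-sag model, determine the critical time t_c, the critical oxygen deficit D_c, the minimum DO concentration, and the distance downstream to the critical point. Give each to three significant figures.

At the critical point dD/dt = 0, so k_1 L₀ e^(−k_1 t) = k_2 D. Substituting D(t) from the Streeter–Phelps equation and solving for t gives
t_c = ln[(k_2/k_1)(1 − D₀(k_2−k_1)/(k_1 L₀))] / (k_2−k_1).
Here k_2−k_1 = 0.6520 d⁻¹ and 1 − D₀(k_2−k_1)/(k_1 L₀) = 1 − 3.46×0.6520/(0.348×35.3) = 0.8164, so
t_c = ln(2.874 × 0.8164) / 0.6520 = 0.8527 / 0.6520 = 1.308 d.
L(t_c) = L₀ e^(−k_1 t_c) = 35.3 × 0.6344 = 22.39 mg/L, and at the critical point k_2 D_c = k_1 L, so D_c = (0.348/1.00) × 22.39 = 7.793 mg/L.
Minimum DO = C_s − D_c = 10.7 − 7.793 = 2.907 mg/L.
x_c = v t_c = 0.423 m/s × 1.308 d × 86400 s/d = 47790 m ≈ 47.8 km.

t_c ≈ 1.31 d; D_c ≈ 7.79 mg/L; min DO ≈ 2.91 mg/L; x_c ≈ 47.8 km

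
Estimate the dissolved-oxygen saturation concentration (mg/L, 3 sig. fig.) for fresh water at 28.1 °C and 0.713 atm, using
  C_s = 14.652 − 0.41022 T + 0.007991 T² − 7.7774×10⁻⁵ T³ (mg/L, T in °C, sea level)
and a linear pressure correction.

At sea level: C_s = 14.652 − 0.41022×28.1 + 0.007991×28.1² − 7.7774×10⁻⁵×28.1³ = 7.709 mg/L.
Pressure correction: C_s' = 7.709 × 0.713 = 5.496 mg/L.

C_s ≈ 5.50 mg/L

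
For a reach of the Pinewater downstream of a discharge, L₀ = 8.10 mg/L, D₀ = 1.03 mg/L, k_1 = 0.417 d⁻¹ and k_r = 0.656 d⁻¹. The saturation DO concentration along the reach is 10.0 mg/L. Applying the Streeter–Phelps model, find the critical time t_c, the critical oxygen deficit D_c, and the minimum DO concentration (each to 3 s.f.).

t_c = [1/(k_r−k_1)] ln[(k_r/k_1)(1 − D₀(k_r−k_1)/(k_1 L₀))]
= [1/(0.656−0.417)] ln[(0.656/0.417)(1 − 1.03×0.2390/(0.417×8.10))]
= (1/0.2390) ln[1.573 × 0.9271] = 4.184 × ln(1.458) = 4.184 × 0.3774 = 1.579 d.
L(t_c) = L₀ e^(−k_1 t_c) = 8.10 × 0.5176 = 4.193 mg/L, and at the critical point k_r D_c = k_1 L, so D_c = (0.417/0.656) × 4.193 = 2.665 mg/L.
Minimum DO = C_s − D_c = 10.0 − 2.665 = 7.335 mg/L.

t_c ≈ 1.58 d; D_c ≈ 2.67 mg/L; min DO ≈ 7.33 mg/L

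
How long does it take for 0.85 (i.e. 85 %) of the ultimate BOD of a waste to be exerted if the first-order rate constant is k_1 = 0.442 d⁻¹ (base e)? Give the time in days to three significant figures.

y/L₀ = 1 − e^(−k_1 t) = 0.85 ⇒ e^(−k_1 t) = 0.150
t = −ln(0.150) / 0.442 = 1.897 / 0.442 = 4.292 d.

t ≈ 4.29 d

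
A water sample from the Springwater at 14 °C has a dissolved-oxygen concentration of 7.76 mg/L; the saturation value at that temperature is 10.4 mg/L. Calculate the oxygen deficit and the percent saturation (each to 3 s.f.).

D ≈ 2.64 mg/L; 74.6 % saturation

D = C_s − C = 10.4 − 7.76 = 2.64 mg/L.
% saturation = 7.76/10.4 × 100 = 74.6 %.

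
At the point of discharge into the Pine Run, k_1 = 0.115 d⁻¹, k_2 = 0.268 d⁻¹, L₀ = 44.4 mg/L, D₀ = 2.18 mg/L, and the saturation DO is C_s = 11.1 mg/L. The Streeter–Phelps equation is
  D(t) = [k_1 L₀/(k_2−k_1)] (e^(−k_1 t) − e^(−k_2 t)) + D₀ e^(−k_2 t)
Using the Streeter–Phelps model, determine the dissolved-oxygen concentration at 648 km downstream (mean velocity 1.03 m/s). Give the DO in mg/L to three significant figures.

Travel time t = x/v = 648 km / (1.03 m/s) = 648000 m / 1.03 m/s = 629100 s = 7.282 d.
k_1 L₀/(k_2−k_1) = 0.115×44.4/(0.268−0.115) = 5.106/0.1530 = 33.37 mg/L.
e^(−k_1 t) = e^(−0.115×7.282) = 0.4328; e^(−k_2 t) = e^(−0.268×7.282) = 0.1421.
D = 33.37 × (0.4328 − 0.1421) + 2.18 × 0.1421 = 9.704 + 0.3097 = 10.01 mg/L.
DO = C_s − D = 11.1 − 10.01 = 1.086 mg/L.

DO ≈ 1.09 mg/L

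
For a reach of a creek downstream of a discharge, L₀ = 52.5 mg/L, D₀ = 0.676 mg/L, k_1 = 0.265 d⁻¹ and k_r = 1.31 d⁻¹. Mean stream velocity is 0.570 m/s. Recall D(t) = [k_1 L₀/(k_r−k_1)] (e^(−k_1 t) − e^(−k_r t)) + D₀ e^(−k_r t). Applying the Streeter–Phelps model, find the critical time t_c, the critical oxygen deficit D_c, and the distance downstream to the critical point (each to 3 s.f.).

t_c = [1/(k_r−k_1)] ln[(k_r/k_1)(1 − D₀(k_r−k_1)/(k_1 L₀))]
= [1/(1.31−0.265)] ln[(1.31/0.265)(1 − 0.676×1.045/(0.265×52.5))]
= (1/1.045) ln[4.943 × 0.9492] = 0.9569 × ln(4.692) = 0.9569 × 1.546 = 1.479 d.
D_c = (k_1/k_r) L₀ e^(−k_1 t_c) = (0.265/1.31) × 52.5 × e^(−0.265×1.479) = 0.2023 × 52.5 × 0.6757 = 7.176 mg/L.
x_c = v t_c = 0.570 m/s × 1.479 d × 86400 s/d = 72860 m ≈ 72.9 km.

t_c ≈ 1.48 d; D_c ≈ 7.18 mg/L; x_c ≈ 72.9 km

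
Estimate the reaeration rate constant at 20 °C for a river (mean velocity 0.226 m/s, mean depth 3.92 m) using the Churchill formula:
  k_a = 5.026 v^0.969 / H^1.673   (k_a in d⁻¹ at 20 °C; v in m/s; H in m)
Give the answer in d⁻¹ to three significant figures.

k_a = 5.026 × 0.226^0.969 / 3.92^1.673 = 5.026 × 0.2367 / 9.830 = 0.1210 d⁻¹.

k_a ≈ 0.121 d⁻¹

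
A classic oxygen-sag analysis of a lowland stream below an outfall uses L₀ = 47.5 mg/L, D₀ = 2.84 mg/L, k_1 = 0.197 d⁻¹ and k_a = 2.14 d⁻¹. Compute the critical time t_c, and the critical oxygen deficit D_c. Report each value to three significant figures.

With k_a/k_1 = 10.86 and 1 − D₀(k_a−k_1)/(k_1 L₀) = 0.4103,
t_c = ln(10.86 × 0.4103) / (2.14 − 0.197) = ln(4.457) / 1.943 = 1.494/1.943 = 0.7692 d.
D_c = (k_1/k_a) L₀ e^(−k_1 t_c) = (0.197/2.14) × 47.5 × e^(−0.197×0.7692) = 0.09206 × 47.5 × 0.8594 = 3.758 mg/L.

t_c ≈ 0.769 d; D_c ≈ 3.76 mg/L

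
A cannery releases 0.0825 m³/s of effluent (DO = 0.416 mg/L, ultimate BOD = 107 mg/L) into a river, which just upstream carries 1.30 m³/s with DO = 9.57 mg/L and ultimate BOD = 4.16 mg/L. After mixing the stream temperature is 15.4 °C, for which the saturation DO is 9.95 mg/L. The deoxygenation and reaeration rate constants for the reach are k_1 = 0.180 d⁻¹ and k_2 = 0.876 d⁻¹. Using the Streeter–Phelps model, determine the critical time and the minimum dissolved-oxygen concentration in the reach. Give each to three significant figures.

t_c ≈ 1.66 d; minimum DO ≈ 8.38 mg/L

Mixed DO = (1.30×9.57 + 0.0825×0.416)/(1.30+0.0825) = 12.48/1.383 = 9.024 mg/L.
Mixed L₀ = (1.30×4.16 + 0.0825×107)/(1.383) = 14.24/1.383 = 10.30 mg/L.
Initial deficit D₀ = C_s − DO₀ = 9.95 − 9.024 = 0.9263 mg/L.
t_c = (1/0.6960) ln[(0.876/0.180)(1 − 0.9263×0.6960/(0.180×10.30))] = 1.437 × ln(3.174) = 1.659 d.
D_c = (0.180/0.876) × 10.30 × e^(−0.180×1.659) = 0.2055 × 10.30 × 0.7418 = 1.569 mg/L.
Minimum DO = 9.95 − 1.569 = 8.381 mg/L.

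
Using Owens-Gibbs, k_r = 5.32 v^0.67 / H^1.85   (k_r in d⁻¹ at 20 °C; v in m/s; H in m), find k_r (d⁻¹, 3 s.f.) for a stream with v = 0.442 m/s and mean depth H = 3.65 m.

k_r = 5.32 × 0.442^0.67 / 3.65^1.85 = 5.32 × 0.5787 / 10.97 = 0.2806 d⁻¹.

k_r ≈ 0.281 d⁻¹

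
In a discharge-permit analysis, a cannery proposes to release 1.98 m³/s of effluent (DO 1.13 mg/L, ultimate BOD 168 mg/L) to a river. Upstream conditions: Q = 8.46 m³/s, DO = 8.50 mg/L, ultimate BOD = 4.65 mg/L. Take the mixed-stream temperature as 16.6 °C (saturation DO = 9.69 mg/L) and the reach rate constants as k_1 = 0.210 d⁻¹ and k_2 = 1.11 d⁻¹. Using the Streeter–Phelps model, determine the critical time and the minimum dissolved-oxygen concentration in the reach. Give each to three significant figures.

Mixed DO = (8.46×8.50 + 1.98×1.13)/(8.46+1.98) = 74.15/10.44 = 7.102 mg/L.
Mixed L₀ = (8.46×4.65 + 1.98×168)/(10.44) = 372.0/10.44 = 35.63 mg/L.
Initial deficit D₀ = C_s − DO₀ = 9.69 − 7.102 = 2.588 mg/L.
t_c = (1/0.9000) ln[(1.11/0.210)(1 − 2.588×0.9000/(0.210×35.63))] = 1.111 × ln(3.640) = 1.436 d.
D_c = (0.210/1.11) × 35.63 × e^(−0.210×1.436) = 0.1892 × 35.63 × 0.7397 = 4.986 mg/L.
Minimum DO = 9.69 − 4.986 = 4.704 mg/L.

t_c ≈ 1.44 d; minimum DO ≈ 4.70 mg/L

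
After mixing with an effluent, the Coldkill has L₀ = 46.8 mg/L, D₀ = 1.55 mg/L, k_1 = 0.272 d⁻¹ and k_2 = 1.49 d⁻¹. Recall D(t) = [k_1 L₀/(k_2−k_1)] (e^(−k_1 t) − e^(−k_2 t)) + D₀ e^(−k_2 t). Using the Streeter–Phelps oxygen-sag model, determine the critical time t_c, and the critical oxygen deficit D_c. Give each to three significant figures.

t_c ≈ 1.26 d; D_c ≈ 6.06 mg/L

At the critical point dD/dt = 0, so k_1 L₀ e^(−k_1 t) = k_2 D. Substituting D(t) from the Streeter–Phelps equation and solving for t gives
t_c = ln[(k_2/k_1)(1 − D₀(k_2−k_1)/(k_1 L₀))] / (k_2−k_1).
Here k_2−k_1 = 1.218 d⁻¹ and 1 − D₀(k_2−k_1)/(k_1 L₀) = 1 − 1.55×1.218/(0.272×46.8) = 0.8517, so
t_c = ln(5.478 × 0.8517) / 1.218 = 1.540 / 1.218 = 1.265 d.
L(t_c) = L₀ e^(−k_1 t_c) = 46.8 × 0.7090 = 33.18 mg/L, and at the critical point k_2 D_c = k_1 L, so D_c = (0.272/1.49) × 33.18 = 6.057 mg/L.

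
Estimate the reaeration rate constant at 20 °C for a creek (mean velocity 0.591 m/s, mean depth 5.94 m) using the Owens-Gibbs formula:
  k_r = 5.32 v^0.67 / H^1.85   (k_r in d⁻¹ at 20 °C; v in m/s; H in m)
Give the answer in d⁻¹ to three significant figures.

k_r = 5.32 × 0.591^0.67 / 5.94^1.85 = 5.32 × 0.7030 / 27.01 = 0.1385 d⁻¹.

k_r ≈ 0.138 d⁻¹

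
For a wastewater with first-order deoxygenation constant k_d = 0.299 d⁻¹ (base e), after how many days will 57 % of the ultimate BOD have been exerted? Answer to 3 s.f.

t ≈ 2.82 d

y/L₀ = 1 − e^(−k_d t) = 0.57 ⇒ e^(−k_d t) = 0.430
t = −ln(0.430) / 0.299 = 0.8440 / 0.299 = 2.823 d.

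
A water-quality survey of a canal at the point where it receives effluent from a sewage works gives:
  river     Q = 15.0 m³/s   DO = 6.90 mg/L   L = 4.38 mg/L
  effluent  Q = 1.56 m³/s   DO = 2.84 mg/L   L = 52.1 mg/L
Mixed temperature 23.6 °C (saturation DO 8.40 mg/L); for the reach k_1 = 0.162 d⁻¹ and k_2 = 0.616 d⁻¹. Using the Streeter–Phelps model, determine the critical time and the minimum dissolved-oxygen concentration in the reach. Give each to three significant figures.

Mixed DO = (15.0×6.90 + 1.56×2.84)/(15.0+1.56) = 107.9/16.56 = 6.518 mg/L.
Mixed L₀ = (15.0×4.38 + 1.56×52.1)/(16.56) = 147.0/16.56 = 8.875 mg/L.
Initial deficit D₀ = C_s − DO₀ = 8.40 − 6.518 = 1.882 mg/L.
t_c = (1/0.4540) ln[(0.616/0.162)(1 − 1.882×0.4540/(0.162×8.875))] = 2.203 × ln(1.542) = 0.9543 d.
D_c = (0.162/0.616) × 8.875 × e^(−0.162×0.9543) = 0.2630 × 8.875 × 0.8568 = 2.000 mg/L.
Minimum DO = 8.40 − 2.000 = 6.400 mg/L.

t_c ≈ 0.954 d; minimum DO ≈ 6.40 mg/L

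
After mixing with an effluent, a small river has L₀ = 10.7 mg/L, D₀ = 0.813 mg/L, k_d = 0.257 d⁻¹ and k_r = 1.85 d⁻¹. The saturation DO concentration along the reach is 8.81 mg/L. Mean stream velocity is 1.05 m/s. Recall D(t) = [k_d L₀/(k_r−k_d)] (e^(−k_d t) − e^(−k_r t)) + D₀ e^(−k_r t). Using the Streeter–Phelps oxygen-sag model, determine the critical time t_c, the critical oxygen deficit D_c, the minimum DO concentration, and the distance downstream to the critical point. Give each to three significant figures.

t_c ≈ 0.839 d; D_c ≈ 1.20 mg/L; min DO ≈ 7.61 mg/L; x_c ≈ 76.2 km

At the critical point dD/dt = 0, so k_d L₀ e^(−k_d t) = k_r D. Substituting D(t) from the Streeter–Phelps equation and solving for t gives
t_c = ln[(k_r/k_d)(1 − D₀(k_r−k_d)/(k_d L₀))] / (k_r−k_d).
Here k_r−k_d = 1.593 d⁻¹ and 1 − D₀(k_r−k_d)/(k_d L₀) = 1 − 0.813×1.593/(0.257×10.7) = 0.5290, so
t_c = ln(7.198 × 0.5290) / 1.593 = 1.337 / 1.593 = 0.8394 d.
L(t_c) = L₀ e^(−k_d t_c) = 10.7 × 0.8060 = 8.624 mg/L, and at the critical point k_r D_c = k_d L, so D_c = (0.257/1.85) × 8.624 = 1.198 mg/L.
Minimum DO = C_s − D_c = 8.81 − 1.198 = 7.612 mg/L.
x_c = v t_c = 1.05 m/s × 0.8394 d × 86400 s/d = 76150 m ≈ 76.2 km.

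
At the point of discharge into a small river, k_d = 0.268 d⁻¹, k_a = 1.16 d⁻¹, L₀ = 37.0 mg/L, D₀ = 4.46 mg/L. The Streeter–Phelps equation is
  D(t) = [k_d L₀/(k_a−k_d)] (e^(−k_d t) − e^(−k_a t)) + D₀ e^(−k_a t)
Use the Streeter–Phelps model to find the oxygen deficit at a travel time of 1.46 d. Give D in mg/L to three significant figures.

D ≈ 6.29 mg/L

k_d L₀/(k_a−k_d) = 0.268×37.0/(1.16−0.268) = 9.916/0.8920 = 11.12 mg/L.
e^(−k_d t) = e^(−0.268×1.460) = 0.6762; e^(−k_a t) = e^(−1.16×1.460) = 0.1839.
D = 11.12 × (0.6762 − 0.1839) + 4.46 × 0.1839 = 5.473 + 0.8200 = 6.293 mg/L.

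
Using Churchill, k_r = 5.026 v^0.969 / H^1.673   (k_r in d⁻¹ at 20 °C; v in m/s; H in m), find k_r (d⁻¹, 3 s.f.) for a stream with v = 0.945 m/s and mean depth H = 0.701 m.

k_r = 5.026 × 0.945^0.969 / 0.701^1.673 = 5.026 × 0.9467 / 0.5519 = 8.620 d⁻¹.

k_r ≈ 8.62 d⁻¹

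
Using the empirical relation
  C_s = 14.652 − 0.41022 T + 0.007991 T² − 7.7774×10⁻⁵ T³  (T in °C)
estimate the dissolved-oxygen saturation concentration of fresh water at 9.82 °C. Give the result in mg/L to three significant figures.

C_s ≈ 11.3 mg/L

C_s = 14.652 − 0.41022×9.82 + 0.007991×9.82² − 7.7774×10⁻⁵×9.82³ = 11.32 mg/L.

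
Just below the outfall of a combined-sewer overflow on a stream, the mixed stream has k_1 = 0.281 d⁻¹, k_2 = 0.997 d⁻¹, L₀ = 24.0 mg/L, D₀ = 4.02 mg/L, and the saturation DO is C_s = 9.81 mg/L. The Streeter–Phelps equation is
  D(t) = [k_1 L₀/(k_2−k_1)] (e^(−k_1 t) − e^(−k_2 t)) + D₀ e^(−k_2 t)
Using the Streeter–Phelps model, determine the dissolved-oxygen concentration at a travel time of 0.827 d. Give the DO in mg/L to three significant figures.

k_1 L₀/(k_2−k_1) = 0.281×24.0/(0.997−0.281) = 6.744/0.7160 = 9.419 mg/L.
e^(−k_1 t) = e^(−0.281×0.8270) = 0.7926; e^(−k_2 t) = e^(−0.997×0.8270) = 0.4384.
D = 9.419 × (0.7926 − 0.4384) + 4.02 × 0.4384 = 3.336 + 1.763 = 5.099 mg/L.
DO = C_s − D = 9.81 − 5.099 = 4.711 mg/L.

DO ≈ 4.71 mg/L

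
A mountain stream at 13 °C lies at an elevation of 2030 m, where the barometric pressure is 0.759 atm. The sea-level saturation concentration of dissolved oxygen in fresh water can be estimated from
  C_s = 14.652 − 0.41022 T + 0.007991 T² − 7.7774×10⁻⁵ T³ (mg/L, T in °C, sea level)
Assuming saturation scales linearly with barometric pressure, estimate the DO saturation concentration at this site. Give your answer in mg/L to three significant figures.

C_s ≈ 7.97 mg/L

At sea level: C_s = 14.652 − 0.41022×13 + 0.007991×13² − 7.7774×10⁻⁵×13³ = 10.50 mg/L.
Pressure correction: C_s' = 10.50 × 0.759 = 7.969 mg/L.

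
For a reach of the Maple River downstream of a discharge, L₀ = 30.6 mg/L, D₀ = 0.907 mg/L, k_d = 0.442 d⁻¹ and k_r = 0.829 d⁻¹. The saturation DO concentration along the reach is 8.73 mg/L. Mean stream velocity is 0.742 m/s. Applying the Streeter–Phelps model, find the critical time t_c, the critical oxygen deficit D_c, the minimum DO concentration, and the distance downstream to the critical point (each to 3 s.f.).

t_c ≈ 1.56 d; D_c ≈ 8.20 mg/L; min DO ≈ 0.532 mg/L; x_c ≈ 99.8 km

t_c = [1/(k_r−k_d)] ln[(k_r/k_d)(1 − D₀(k_r−k_d)/(k_d L₀))]
= [1/(0.829−0.442)] ln[(0.829/0.442)(1 − 0.907×0.3870/(0.442×30.6))]
= (1/0.3870) ln[1.876 × 0.9740] = 2.584 × ln(1.827) = 2.584 × 0.6026 = 1.557 d.
L(t_c) = L₀ e^(−k_d t_c) = 30.6 × 0.5025 = 15.37 mg/L, and at the critical point k_r D_c = k_d L, so D_c = (0.442/0.829) × 15.37 = 8.198 mg/L.
Minimum DO = C_s − D_c = 8.73 − 8.198 = 0.5325 mg/L.
x_c = v t_c = 0.742 m/s × 1.557 d × 86400 s/d = 99830 m ≈ 99.8 km.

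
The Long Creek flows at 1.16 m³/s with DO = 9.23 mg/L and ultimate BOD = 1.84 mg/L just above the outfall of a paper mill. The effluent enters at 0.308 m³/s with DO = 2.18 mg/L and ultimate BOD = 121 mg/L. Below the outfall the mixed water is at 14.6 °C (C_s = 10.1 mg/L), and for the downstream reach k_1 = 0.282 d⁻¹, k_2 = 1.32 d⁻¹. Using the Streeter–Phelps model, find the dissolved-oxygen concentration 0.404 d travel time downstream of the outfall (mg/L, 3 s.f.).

Mixed DO = (1.16×9.23 + 0.308×2.18)/(1.16+0.308) = 11.38/1.468 = 7.751 mg/L.
Mixed L₀ = (1.16×1.84 + 0.308×121)/(1.468) = 39.40/1.468 = 26.84 mg/L.
Initial deficit D₀ = C_s − DO₀ = 10.1 − 7.751 = 2.349 mg/L.
D(0.404) = [0.282×26.84/(1.32−0.282)](e^(−0.282×0.404) − e^(−1.32×0.404)) + 2.349 e^(−1.32×0.404)
= 7.292 × (0.8923 − 0.5867) + 2.349 × 0.5867 = 3.607 mg/L.
DO = 10.1 − 3.607 = 6.493 mg/L.

DO ≈ 6.49 mg/L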